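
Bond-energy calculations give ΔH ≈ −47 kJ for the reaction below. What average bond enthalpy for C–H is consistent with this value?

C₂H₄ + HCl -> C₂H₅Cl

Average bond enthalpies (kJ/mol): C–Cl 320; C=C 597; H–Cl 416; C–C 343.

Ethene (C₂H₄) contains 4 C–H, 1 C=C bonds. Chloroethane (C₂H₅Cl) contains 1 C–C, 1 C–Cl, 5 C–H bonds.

D(C–H) ≈ 397 kJ/mol

Let D be the C–H bond energy.
Σ(broken) = 4×D + 1×597 + 1×416 = 1013 + 4D
Σ(formed) = 1×343 + 1×320 + 5×D = 663 + 5D
ΔH = Σ(broken) − Σ(formed) = (1013 + 4D) − (663 + 5D) = +350 − D
Setting this equal to −47 kJ gives D = 397 kJ/mol.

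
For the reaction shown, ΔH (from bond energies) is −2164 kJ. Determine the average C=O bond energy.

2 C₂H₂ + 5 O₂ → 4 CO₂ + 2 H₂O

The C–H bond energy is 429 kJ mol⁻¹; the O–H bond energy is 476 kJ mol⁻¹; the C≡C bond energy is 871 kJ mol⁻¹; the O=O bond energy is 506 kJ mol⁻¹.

D(C=O) ≈ 781 kJ/mol

Let D be the C=O bond energy.
Σ(broken) = 2×871 + 4×429 + 5×506 = 5988
Σ(formed) = 8×D + 4×476 = 1904 + 8D
ΔH = Σ(broken) − Σ(formed) = (5988) − (1904 + 8D) = +4084 − 8D
Setting this equal to −2164 kJ gives 8D = 6248, so D = 781 kJ/mol.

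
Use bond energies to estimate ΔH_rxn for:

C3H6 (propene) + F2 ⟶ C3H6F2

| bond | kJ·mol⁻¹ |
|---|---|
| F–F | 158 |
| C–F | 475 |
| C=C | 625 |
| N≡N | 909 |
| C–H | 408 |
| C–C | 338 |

ΔH ≈ −505 kJ

Bonds broken (reactants):
  C–C: 1 × 338 = 338
  C–H: 6 × 408 = 2448
  C=C: 1 × 625 = 625
  F–F: 1 × 158 = 158
  Σ(broken) = 3569 kJ
Bonds formed (products):
  C–C: 2 × 338 = 676
  C–F: 2 × 475 = 950
  C–H: 6 × 408 = 2448
  Σ(formed) = 4074 kJ
ΔH = Σ(broken) − Σ(formed) = 3569 − 4074 = −505 kJ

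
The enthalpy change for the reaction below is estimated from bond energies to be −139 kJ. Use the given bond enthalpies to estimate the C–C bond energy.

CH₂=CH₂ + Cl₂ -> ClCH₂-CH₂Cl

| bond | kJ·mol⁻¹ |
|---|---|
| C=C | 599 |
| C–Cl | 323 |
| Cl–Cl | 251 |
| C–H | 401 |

Let D be the C–C bond energy.
Σ(broken) = 4×401 + 1×599 + 1×251 = 2454
Σ(formed) = 1×D + 2×323 + 4×401 = 2250 + D
ΔH = Σ(broken) − Σ(formed) = (2454) − (2250 + D) = +204 − D
Setting this equal to −139 kJ gives D = 343 kJ/mol.

D(C–C) ≈ 343 kJ/mol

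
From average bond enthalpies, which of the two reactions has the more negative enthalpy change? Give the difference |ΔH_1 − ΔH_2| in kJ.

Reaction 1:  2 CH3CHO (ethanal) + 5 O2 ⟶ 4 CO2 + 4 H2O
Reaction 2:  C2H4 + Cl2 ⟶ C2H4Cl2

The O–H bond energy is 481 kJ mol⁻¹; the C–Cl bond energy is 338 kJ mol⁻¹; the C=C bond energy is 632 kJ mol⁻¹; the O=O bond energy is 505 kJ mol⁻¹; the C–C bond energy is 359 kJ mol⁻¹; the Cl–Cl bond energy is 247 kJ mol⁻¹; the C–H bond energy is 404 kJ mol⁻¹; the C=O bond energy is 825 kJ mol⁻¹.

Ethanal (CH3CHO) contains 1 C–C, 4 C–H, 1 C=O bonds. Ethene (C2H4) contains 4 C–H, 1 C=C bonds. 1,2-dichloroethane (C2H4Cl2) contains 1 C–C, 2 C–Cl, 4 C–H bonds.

Reaction 1:
  Bonds broken (reactants):
    C–C: 2 × 359 = 718
    C–H: 8 × 404 = 3232
    C=O: 2 × 825 = 1650
    O=O: 5 × 505 = 2525
    Σ(broken) = 8125 kJ
  Bonds formed (products):
    C=O: 8 × 825 = 6600
    O–H: 8 × 481 = 3848
    Σ(formed) = 10448 kJ
  ΔH_1 = 8125 − 10448 = −2323 kJ
Reaction 2:
  Bonds broken (reactants):
    C–H: 4 × 404 = 1616
    C=C: 1 × 632 = 632
    Cl–Cl: 1 × 247 = 247
    Σ(broken) = 2495 kJ
  Bonds formed (products):
    C–C: 1 × 359 = 359
    C–Cl: 2 × 338 = 676
    C–H: 4 × 404 = 1616
    Σ(formed) = 2651 kJ
  ΔH_2 = 2495 − 2651 = −156 kJ
ΔH_1 − ΔH_2 = −2167 kJ, so reaction 1 has the more negative ΔH; |ΔH_1 − ΔH_2| = 2167 kJ.

Reaction 1, by 2167 kJ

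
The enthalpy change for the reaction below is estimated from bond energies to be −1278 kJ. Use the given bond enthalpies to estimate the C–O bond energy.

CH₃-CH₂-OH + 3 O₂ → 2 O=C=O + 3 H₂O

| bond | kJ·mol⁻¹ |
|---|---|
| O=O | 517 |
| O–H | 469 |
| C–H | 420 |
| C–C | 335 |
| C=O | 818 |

D(C–O) ≈ 353 kJ/mol

Let D be the C–O bond energy.
Σ(broken) = 1×335 + 5×420 + 1×D + 1×469 + 3×517 = 4455 + D
Σ(formed) = 4×818 + 6×469 = 6086
ΔH = Σ(broken) − Σ(formed) = (4455 + D) − (6086) = −1631 + D
Setting this equal to −1278 kJ gives D = 353 kJ/mol.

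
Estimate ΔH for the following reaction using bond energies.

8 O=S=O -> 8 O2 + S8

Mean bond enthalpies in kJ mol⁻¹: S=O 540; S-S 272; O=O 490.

ΔH ≈ +2544 kJ

Bonds broken (reactants):
  S=O: 16 × 540 = 8640
  Σ(broken) = 8640 kJ
Bonds formed (products):
  O=O: 8 × 490 = 3920
  S-S: 8 × 272 = 2176
  Σ(formed) = 6096 kJ
ΔH = Σ(broken) − Σ(formed) = 8640 − 6096 = +2544 kJ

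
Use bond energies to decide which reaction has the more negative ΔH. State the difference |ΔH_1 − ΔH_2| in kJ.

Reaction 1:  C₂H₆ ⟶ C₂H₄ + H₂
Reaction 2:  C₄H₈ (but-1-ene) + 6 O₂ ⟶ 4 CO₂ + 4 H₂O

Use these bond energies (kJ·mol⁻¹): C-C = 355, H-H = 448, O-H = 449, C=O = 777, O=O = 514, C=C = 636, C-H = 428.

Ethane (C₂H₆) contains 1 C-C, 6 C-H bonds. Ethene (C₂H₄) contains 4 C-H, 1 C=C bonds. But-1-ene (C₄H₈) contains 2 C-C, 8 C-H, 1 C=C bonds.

Reaction 2, by 2081 kJ

Reaction 1:
  Bonds broken (reactants):
    C-C: 1 × 355 = 355
    C-H: 6 × 428 = 2568
    Σ(broken) = 2923 kJ
  Bonds formed (products):
    C-H: 4 × 428 = 1712
    C=C: 1 × 636 = 636
    H-H: 1 × 448 = 448
    Σ(formed) = 2796 kJ
  ΔH_1 = 2923 − 2796 = +127 kJ
Reaction 2:
  Bonds broken (reactants):
    C-C: 2 × 355 = 710
    C-H: 8 × 428 = 3424
    C=C: 1 × 636 = 636
    O=O: 6 × 514 = 3084
    Σ(broken) = 7854 kJ
  Bonds formed (products):
    C=O: 8 × 777 = 6216
    O-H: 8 × 449 = 3592
    Σ(formed) = 9808 kJ
  ΔH_2 = 7854 − 9808 = −1954 kJ
ΔH_1 − ΔH_2 = +2081 kJ, so reaction 2 has the more negative ΔH; |ΔH_1 − ΔH_2| = 2081 kJ.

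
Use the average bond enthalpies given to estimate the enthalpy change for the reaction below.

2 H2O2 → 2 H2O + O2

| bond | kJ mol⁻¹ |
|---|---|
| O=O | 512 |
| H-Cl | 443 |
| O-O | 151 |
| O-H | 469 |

Bonds broken (reactants):
  O-H: 4 × 469 = 1876
  O-O: 2 × 151 = 302
  Σ(broken) = 2178 kJ
Bonds formed (products):
  O-H: 4 × 469 = 1876
  O=O: 1 × 512 = 512
  Σ(formed) = 2388 kJ
ΔH = Σ(broken) − Σ(formed) = 2178 − 2388 = −210 kJ

ΔH ≈ −210 kJ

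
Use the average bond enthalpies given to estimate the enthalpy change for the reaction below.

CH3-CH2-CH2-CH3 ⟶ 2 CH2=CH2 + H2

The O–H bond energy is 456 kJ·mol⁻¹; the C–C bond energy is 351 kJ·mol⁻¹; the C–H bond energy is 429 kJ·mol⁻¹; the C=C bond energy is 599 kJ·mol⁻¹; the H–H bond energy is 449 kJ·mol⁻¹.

Bonds broken (reactants):
  C–C: 3 × 351 = 1053
  C–H: 10 × 429 = 4290
  Σ(broken) = 5343 kJ
Bonds formed (products):
  C–H: 8 × 429 = 3432
  C=C: 2 × 599 = 1198
  H–H: 1 × 449 = 449
  Σ(formed) = 5079 kJ
ΔH = Σ(broken) − Σ(formed) = 5343 − 5079 = +264 kJ

ΔH ≈ +264 kJ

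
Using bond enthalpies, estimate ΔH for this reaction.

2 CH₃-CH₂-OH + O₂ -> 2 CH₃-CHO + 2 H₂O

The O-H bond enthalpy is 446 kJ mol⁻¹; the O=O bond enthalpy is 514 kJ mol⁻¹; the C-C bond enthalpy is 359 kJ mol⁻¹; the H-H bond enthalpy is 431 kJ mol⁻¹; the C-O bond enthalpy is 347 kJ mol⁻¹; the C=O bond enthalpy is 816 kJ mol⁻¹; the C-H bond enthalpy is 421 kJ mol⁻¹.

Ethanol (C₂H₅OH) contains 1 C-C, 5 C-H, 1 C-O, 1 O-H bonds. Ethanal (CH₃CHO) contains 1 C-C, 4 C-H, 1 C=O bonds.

ΔH ≈ −474 kJ

Bonds broken (reactants):
  C-C: 2 × 359 = 718
  C-H: 10 × 421 = 4210
  C-O: 2 × 347 = 694
  O-H: 2 × 446 = 892
  O=O: 1 × 514 = 514
  Σ(broken) = 7028 kJ
Bonds formed (products):
  C-C: 2 × 359 = 718
  C-H: 8 × 421 = 3368
  C=O: 2 × 816 = 1632
  O-H: 4 × 446 = 1784
  Σ(formed) = 7502 kJ
ΔH = Σ(broken) − Σ(formed) = 7028 − 7502 = −474 kJ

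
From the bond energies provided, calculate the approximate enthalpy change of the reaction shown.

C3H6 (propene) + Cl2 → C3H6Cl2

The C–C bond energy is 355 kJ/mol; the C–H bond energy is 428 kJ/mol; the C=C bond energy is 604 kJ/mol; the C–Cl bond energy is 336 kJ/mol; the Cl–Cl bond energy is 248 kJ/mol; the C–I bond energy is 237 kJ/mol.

ΔH ≈ −175 kJ

Bonds broken (reactants):
  C–C: 1 × 355 = 355
  C–H: 6 × 428 = 2568
  C=C: 1 × 604 = 604
  Cl–Cl: 1 × 248 = 248
  Σ(broken) = 3775 kJ
Bonds formed (products):
  C–C: 2 × 355 = 710
  C–Cl: 2 × 336 = 672
  C–H: 6 × 428 = 2568
  Σ(formed) = 3950 kJ
ΔH = Σ(broken) − Σ(formed) = 3775 − 3950 = −175 kJ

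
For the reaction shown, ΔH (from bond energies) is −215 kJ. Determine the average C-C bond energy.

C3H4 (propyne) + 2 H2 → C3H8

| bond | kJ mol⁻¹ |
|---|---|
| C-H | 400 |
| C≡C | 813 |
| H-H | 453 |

D(C-C) ≈ 334 kJ/mol

Let D be the C-C bond energy.
Σ(broken) = 1×813 + 1×D + 4×400 + 2×453 = 3319 + D
Σ(formed) = 2×D + 8×400 = 3200 + 2D
ΔH = Σ(broken) − Σ(formed) = (3319 + D) − (3200 + 2D) = +119 − D
Setting this equal to −215 kJ gives D = 334 kJ/mol.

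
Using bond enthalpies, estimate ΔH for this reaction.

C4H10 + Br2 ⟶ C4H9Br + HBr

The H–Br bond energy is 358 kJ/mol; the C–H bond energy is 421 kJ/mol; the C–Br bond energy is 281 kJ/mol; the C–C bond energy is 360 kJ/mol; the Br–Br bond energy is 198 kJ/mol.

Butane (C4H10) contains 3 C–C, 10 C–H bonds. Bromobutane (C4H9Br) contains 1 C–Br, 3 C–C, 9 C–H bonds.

ΔH ≈ −20 kJ

Bonds broken (reactants):
  Br–Br: 1 × 198 = 198
  C–C: 3 × 360 = 1080
  C–H: 10 × 421 = 4210
  Σ(broken) = 5488 kJ
Bonds formed (products):
  C–Br: 1 × 281 = 281
  C–C: 3 × 360 = 1080
  C–H: 9 × 421 = 3789
  H–Br: 1 × 358 = 358
  Σ(formed) = 5508 kJ
ΔH = Σ(broken) − Σ(formed) = 5488 − 5508 = −20 kJ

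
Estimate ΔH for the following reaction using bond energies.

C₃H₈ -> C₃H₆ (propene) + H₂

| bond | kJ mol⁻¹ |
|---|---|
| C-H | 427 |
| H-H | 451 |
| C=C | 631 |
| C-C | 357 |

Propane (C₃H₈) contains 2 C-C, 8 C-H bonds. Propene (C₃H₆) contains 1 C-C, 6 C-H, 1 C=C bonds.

ΔH ≈ +129 kJ

Bonds broken (reactants):
  C-C: 2 × 357 = 714
  C-H: 8 × 427 = 3416
  Σ(broken) = 4130 kJ
Bonds formed (products):
  C-C: 1 × 357 = 357
  C-H: 6 × 427 = 2562
  C=C: 1 × 631 = 631
  H-H: 1 × 451 = 451
  Σ(formed) = 4001 kJ
ΔH = Σ(broken) − Σ(formed) = 4130 − 4001 = +129 kJ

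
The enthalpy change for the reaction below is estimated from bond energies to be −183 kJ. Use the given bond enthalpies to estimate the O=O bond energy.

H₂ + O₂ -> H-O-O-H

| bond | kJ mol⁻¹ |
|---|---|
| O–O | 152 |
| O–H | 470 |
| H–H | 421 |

Let D be the O=O bond energy.
Σ(broken) = 1×421 + 1×D = 421 + D
Σ(formed) = 2×470 + 1×152 = 1092
ΔH = Σ(broken) − Σ(formed) = (421 + D) − (1092) = −671 + D
Setting this equal to −183 kJ gives D = 488 kJ/mol.

D(O=O) ≈ 488 kJ/mol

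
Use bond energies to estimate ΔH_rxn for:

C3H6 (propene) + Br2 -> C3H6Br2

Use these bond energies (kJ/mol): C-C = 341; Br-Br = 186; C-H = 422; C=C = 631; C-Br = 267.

Bonds broken (reactants):
  Br-Br: 1 × 186 = 186
  C-C: 1 × 341 = 341
  C-H: 6 × 422 = 2532
  C=C: 1 × 631 = 631
  Σ(broken) = 3690 kJ
Bonds formed (products):
  C-Br: 2 × 267 = 534
  C-C: 2 × 341 = 682
  C-H: 6 × 422 = 2532
  Σ(formed) = 3748 kJ
ΔH = Σ(broken) − Σ(formed) = 3690 − 3748 = −58 kJ

ΔH ≈ −58 kJ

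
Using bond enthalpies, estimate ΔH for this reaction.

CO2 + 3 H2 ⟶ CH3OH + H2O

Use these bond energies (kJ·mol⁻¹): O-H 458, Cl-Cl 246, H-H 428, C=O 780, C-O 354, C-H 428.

ΔH ≈ −168 kJ

Bonds broken (reactants):
  C=O: 2 × 780 = 1560
  H-H: 3 × 428 = 1284
  Σ(broken) = 2844 kJ
Bonds formed (products):
  C-H: 3 × 428 = 1284
  C-O: 1 × 354 = 354
  O-H: 3 × 458 = 1374
  Σ(formed) = 3012 kJ
ΔH = Σ(broken) − Σ(formed) = 2844 − 3012 = −168 kJ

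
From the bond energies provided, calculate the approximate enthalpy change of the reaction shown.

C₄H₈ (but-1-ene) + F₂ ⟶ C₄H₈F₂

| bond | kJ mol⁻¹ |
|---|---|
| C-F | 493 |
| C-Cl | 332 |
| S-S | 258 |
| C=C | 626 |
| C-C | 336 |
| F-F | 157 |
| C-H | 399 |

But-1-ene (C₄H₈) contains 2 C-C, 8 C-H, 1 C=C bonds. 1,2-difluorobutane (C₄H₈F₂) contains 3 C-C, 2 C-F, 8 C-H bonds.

Bonds broken (reactants):
  C-C: 2 × 336 = 672
  C-H: 8 × 399 = 3192
  C=C: 1 × 626 = 626
  F-F: 1 × 157 = 157
  Σ(broken) = 4647 kJ
Bonds formed (products):
  C-C: 3 × 336 = 1008
  C-F: 2 × 493 = 986
  C-H: 8 × 399 = 3192
  Σ(formed) = 5186 kJ
ΔH = Σ(broken) − Σ(formed) = 4647 − 5186 = −539 kJ

ΔH ≈ −539 kJ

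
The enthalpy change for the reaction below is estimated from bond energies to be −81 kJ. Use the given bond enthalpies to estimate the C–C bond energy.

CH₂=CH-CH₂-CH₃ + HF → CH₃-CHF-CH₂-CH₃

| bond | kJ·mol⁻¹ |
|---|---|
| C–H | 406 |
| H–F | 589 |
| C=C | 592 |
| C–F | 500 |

D(C–C) ≈ 356 kJ/mol

Let D be the C–C bond energy.
Σ(broken) = 2×D + 8×406 + 1×592 + 1×589 = 4429 + 2D
Σ(formed) = 3×D + 1×500 + 9×406 = 4154 + 3D
ΔH = Σ(broken) − Σ(formed) = (4429 + 2D) − (4154 + 3D) = +275 − D
Setting this equal to −81 kJ gives D = 356 kJ/mol.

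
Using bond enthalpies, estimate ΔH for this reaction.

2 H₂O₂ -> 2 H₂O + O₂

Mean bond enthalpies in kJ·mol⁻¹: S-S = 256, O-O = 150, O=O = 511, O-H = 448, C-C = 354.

ΔH ≈ −211 kJ

Bonds broken (reactants):
  O-H: 4 × 448 = 1792
  O-O: 2 × 150 = 300
  Σ(broken) = 2092 kJ
Bonds formed (products):
  O-H: 4 × 448 = 1792
  O=O: 1 × 511 = 511
  Σ(formed) = 2303 kJ
ΔH = Σ(broken) − Σ(formed) = 2092 − 2303 = −211 kJ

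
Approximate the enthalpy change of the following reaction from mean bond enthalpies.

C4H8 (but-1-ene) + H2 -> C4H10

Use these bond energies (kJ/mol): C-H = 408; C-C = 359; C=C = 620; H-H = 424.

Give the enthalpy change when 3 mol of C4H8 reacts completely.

ΔH = −393 kJ

Bonds broken (reactants):
  C-C: 2 × 359 = 718
  C-H: 8 × 408 = 3264
  C=C: 1 × 620 = 620
  H-H: 1 × 424 = 424
  Σ(broken) = 5026 kJ
Bonds formed (products):
  C-C: 3 × 359 = 1077
  C-H: 10 × 408 = 4080
  Σ(formed) = 5157 kJ
ΔH = Σ(broken) − Σ(formed) = 5026 − 5157 = −131 kJ
For 3× the reaction as written: 3 × (−131) = −393 kJ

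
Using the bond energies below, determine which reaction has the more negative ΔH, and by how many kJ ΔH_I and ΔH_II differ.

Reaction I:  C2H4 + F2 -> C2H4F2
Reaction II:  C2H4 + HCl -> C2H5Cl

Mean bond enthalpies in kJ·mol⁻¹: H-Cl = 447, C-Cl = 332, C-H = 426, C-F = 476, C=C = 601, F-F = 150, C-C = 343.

Reaction I, by 491 kJ

Reaction I:
  Bonds broken (reactants):
    C-H: 4 × 426 = 1704
    C=C: 1 × 601 = 601
    F-F: 1 × 150 = 150
    Σ(broken) = 2455 kJ
  Bonds formed (products):
    C-C: 1 × 343 = 343
    C-F: 2 × 476 = 952
    C-H: 4 × 426 = 1704
    Σ(formed) = 2999 kJ
  ΔH_I = 2455 − 2999 = −544 kJ
Reaction II:
  Bonds broken (reactants):
    C-H: 4 × 426 = 1704
    C=C: 1 × 601 = 601
    H-Cl: 1 × 447 = 447
    Σ(broken) = 2752 kJ
  Bonds formed (products):
    C-C: 1 × 343 = 343
    C-Cl: 1 × 332 = 332
    C-H: 5 × 426 = 2130
    Σ(formed) = 2805 kJ
  ΔH_II = 2752 − 2805 = −53 kJ
ΔH_I − ΔH_II = −491 kJ, so reaction I has the more negative ΔH; |ΔH_I − ΔH_II| = 491 kJ.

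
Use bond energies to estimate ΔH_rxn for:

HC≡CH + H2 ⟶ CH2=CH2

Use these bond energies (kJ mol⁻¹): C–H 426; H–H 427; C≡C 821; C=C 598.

ΔH ≈ −202 kJ

Bonds broken (reactants):
  C≡C: 1 × 821 = 821
  C–H: 2 × 426 = 852
  H–H: 1 × 427 = 427
  Σ(broken) = 2100 kJ
Bonds formed (products):
  C–H: 4 × 426 = 1704
  C=C: 1 × 598 = 598
  Σ(formed) = 2302 kJ
ΔH = Σ(broken) − Σ(formed) = 2100 − 2302 = −202 kJ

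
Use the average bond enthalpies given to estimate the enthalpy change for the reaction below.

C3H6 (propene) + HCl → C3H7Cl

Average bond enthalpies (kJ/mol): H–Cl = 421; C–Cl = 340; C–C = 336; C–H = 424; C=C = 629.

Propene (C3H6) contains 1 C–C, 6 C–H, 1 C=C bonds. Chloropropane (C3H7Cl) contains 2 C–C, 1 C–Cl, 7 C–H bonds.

Bonds broken (reactants):
  C–C: 1 × 336 = 336
  C–H: 6 × 424 = 2544
  C=C: 1 × 629 = 629
  H–Cl: 1 × 421 = 421
  Σ(broken) = 3930 kJ
Bonds formed (products):
  C–C: 2 × 336 = 672
  C–Cl: 1 × 340 = 340
  C–H: 7 × 424 = 2968
  Σ(formed) = 3980 kJ
ΔH = Σ(broken) − Σ(formed) = 3930 − 3980 = −50 kJ

ΔH ≈ −50 kJ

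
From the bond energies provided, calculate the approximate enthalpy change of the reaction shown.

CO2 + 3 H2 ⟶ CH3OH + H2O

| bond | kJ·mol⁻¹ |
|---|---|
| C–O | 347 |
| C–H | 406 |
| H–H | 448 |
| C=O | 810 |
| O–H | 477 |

Bonds broken (reactants):
  C=O: 2 × 810 = 1620
  H–H: 3 × 448 = 1344
  Σ(broken) = 2964 kJ
Bonds formed (products):
  C–H: 3 × 406 = 1218
  C–O: 1 × 347 = 347
  O–H: 3 × 477 = 1431
  Σ(formed) = 2996 kJ
ΔH = Σ(broken) − Σ(formed) = 2964 − 2996 = −32 kJ

ΔH ≈ −32 kJ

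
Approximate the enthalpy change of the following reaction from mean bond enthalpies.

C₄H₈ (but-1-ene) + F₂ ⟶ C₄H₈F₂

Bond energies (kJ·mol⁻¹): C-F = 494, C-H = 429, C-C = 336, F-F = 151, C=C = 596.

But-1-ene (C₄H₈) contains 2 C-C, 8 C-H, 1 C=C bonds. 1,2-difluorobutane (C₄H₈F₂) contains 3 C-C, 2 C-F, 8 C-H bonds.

ΔH ≈ −577 kJ

Bonds broken (reactants):
  C-C: 2 × 336 = 672
  C-H: 8 × 429 = 3432
  C=C: 1 × 596 = 596
  F-F: 1 × 151 = 151
  Σ(broken) = 4851 kJ
Bonds formed (products):
  C-C: 3 × 336 = 1008
  C-F: 2 × 494 = 988
  C-H: 8 × 429 = 3432
  Σ(formed) = 5428 kJ
ΔH = Σ(broken) − Σ(formed) = 4851 − 5428 = −577 kJ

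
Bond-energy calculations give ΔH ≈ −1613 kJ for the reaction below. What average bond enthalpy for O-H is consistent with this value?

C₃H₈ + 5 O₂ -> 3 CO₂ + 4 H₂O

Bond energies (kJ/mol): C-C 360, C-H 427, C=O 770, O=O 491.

Let D be the O-H bond energy.
Σ(broken) = 2×360 + 8×427 + 5×491 = 6591
Σ(formed) = 6×770 + 8×D = 4620 + 8D
ΔH = Σ(broken) − Σ(formed) = (6591) − (4620 + 8D) = +1971 − 8D
Setting this equal to −1613 kJ gives 8D = 3584, so D = 448 kJ/mol.

D(O-H) ≈ 448 kJ/mol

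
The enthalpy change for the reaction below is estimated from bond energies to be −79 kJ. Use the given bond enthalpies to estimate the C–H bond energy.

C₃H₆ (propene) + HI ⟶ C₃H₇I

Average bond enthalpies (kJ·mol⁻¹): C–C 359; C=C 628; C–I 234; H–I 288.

Let D be the C–H bond energy.
Σ(broken) = 1×359 + 6×D + 1×628 + 1×288 = 1275 + 6D
Σ(formed) = 2×359 + 7×D + 1×234 = 952 + 7D
ΔH = Σ(broken) − Σ(formed) = (1275 + 6D) − (952 + 7D) = +323 − D
Setting this equal to −79 kJ gives D = 402 kJ/mol.

D(C–H) ≈ 402 kJ/mol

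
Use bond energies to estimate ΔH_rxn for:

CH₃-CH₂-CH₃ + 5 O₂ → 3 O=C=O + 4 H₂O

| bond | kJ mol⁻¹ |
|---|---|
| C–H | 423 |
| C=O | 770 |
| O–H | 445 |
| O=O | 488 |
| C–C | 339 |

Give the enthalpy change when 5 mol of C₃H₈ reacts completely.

ΔH = −8390 kJ

Bonds broken (reactants):
  C–C: 2 × 339 = 678
  C–H: 8 × 423 = 3384
  O=O: 5 × 488 = 2440
  Σ(broken) = 6502 kJ
Bonds formed (products):
  C=O: 6 × 770 = 4620
  O–H: 8 × 445 = 3560
  Σ(formed) = 8180 kJ
ΔH = Σ(broken) − Σ(formed) = 6502 − 8180 = −1678 kJ
For 5× the reaction as written: 5 × (−1678) = −8390 kJ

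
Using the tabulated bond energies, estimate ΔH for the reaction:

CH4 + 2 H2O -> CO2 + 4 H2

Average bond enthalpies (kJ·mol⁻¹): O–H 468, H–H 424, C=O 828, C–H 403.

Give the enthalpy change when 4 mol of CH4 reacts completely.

Bonds broken (reactants):
  C–H: 4 × 403 = 1612
  O–H: 4 × 468 = 1872
  Σ(broken) = 3484 kJ
Bonds formed (products):
  C=O: 2 × 828 = 1656
  H–H: 4 × 424 = 1696
  Σ(formed) = 3352 kJ
ΔH = Σ(broken) − Σ(formed) = 3484 − 3352 = +132 kJ
For 4× the reaction as written: 4 × (+132) = +528 kJ

ΔH = +528 kJ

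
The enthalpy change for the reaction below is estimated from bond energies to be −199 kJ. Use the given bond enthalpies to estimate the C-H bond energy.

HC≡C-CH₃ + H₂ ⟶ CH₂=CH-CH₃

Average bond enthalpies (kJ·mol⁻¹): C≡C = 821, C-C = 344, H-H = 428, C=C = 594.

D(C-H) ≈ 427 kJ/mol

Let D be the C-H bond energy.
Σ(broken) = 1×821 + 1×344 + 4×D + 1×428 = 1593 + 4D
Σ(formed) = 1×344 + 6×D + 1×594 = 938 + 6D
ΔH = Σ(broken) − Σ(formed) = (1593 + 4D) − (938 + 6D) = +655 − 2D
Setting this equal to −199 kJ gives 2D = 854, so D = 427 kJ/mol.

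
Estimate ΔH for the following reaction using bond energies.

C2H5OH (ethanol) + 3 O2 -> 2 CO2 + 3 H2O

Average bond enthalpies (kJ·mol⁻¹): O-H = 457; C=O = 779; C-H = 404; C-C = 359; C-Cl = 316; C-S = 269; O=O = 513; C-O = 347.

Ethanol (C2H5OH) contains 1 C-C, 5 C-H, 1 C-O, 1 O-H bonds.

Bonds broken (reactants):
  C-C: 1 × 359 = 359
  C-H: 5 × 404 = 2020
  C-O: 1 × 347 = 347
  O-H: 1 × 457 = 457
  O=O: 3 × 513 = 1539
  Σ(broken) = 4722 kJ
Bonds formed (products):
  C=O: 4 × 779 = 3116
  O-H: 6 × 457 = 2742
  Σ(formed) = 5858 kJ
ΔH = Σ(broken) − Σ(formed) = 4722 − 5858 = −1136 kJ

ΔH ≈ −1136 kJ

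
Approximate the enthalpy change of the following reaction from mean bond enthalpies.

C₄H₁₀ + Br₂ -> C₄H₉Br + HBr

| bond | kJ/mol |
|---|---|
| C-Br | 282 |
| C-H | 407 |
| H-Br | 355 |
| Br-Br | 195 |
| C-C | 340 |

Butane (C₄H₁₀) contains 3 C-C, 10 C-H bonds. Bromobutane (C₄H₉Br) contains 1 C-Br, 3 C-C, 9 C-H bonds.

ΔH ≈ −35 kJ

Bonds broken (reactants):
  Br-Br: 1 × 195 = 195
  C-C: 3 × 340 = 1020
  C-H: 10 × 407 = 4070
  Σ(broken) = 5285 kJ
Bonds formed (products):
  C-Br: 1 × 282 = 282
  C-C: 3 × 340 = 1020
  C-H: 9 × 407 = 3663
  H-Br: 1 × 355 = 355
  Σ(formed) = 5320 kJ
ΔH = Σ(broken) − Σ(formed) = 5285 − 5320 = −35 kJ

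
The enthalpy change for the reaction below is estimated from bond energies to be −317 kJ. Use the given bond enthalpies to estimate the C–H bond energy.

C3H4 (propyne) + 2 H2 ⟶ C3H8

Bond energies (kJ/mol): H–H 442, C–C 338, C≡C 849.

Let D be the C–H bond energy.
Σ(broken) = 1×849 + 1×338 + 4×D + 2×442 = 2071 + 4D
Σ(formed) = 2×338 + 8×D = 676 + 8D
ΔH = Σ(broken) − Σ(formed) = (2071 + 4D) − (676 + 8D) = +1395 − 4D
Setting this equal to −317 kJ gives 4D = 1712, so D = 428 kJ/mol.

D(C–H) ≈ 428 kJ/mol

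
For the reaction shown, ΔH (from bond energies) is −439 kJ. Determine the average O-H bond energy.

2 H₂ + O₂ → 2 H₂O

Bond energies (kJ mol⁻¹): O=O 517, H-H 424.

D(O-H) ≈ 451 kJ/mol

Let D be the O-H bond energy.
Σ(broken) = 2×424 + 1×517 = 1365
Σ(formed) = 4×D = 4D
ΔH = Σ(broken) − Σ(formed) = (1365) − (4D) = +1365 − 4D
Setting this equal to −439 kJ gives 4D = 1804, so D = 451 kJ/mol.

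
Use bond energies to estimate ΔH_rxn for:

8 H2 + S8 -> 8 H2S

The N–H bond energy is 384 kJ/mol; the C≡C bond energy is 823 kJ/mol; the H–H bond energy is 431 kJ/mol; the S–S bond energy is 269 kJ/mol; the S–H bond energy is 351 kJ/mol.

ΔH ≈ −16 kJ

Bonds broken (reactants):
  H–H: 8 × 431 = 3448
  S–S: 8 × 269 = 2152
  Σ(broken) = 5600 kJ
Bonds formed (products):
  S–H: 16 × 351 = 5616
  Σ(formed) = 5616 kJ
ΔH = Σ(broken) − Σ(formed) = 5600 − 5616 = −16 kJ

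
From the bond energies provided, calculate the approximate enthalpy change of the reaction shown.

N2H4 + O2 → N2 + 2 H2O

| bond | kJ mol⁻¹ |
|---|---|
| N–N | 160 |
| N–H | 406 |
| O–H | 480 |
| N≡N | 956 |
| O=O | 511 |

ΔH ≈ −581 kJ

Bonds broken (reactants):
  N–H: 4 × 406 = 1624
  N–N: 1 × 160 = 160
  O=O: 1 × 511 = 511
  Σ(broken) = 2295 kJ
Bonds formed (products):
  N≡N: 1 × 956 = 956
  O–H: 4 × 480 = 1920
  Σ(formed) = 2876 kJ
ΔH = Σ(broken) − Σ(formed) = 2295 − 2876 = −581 kJ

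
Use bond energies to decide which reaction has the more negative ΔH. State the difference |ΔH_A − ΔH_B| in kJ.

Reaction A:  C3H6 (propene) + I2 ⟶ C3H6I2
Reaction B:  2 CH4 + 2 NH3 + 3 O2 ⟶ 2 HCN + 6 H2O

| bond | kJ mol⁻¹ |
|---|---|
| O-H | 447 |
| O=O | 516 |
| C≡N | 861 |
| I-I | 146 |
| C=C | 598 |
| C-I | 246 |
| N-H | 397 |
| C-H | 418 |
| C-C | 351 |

Reaction B, by 549 kJ

Reaction A:
  Bonds broken (reactants):
    C-C: 1 × 351 = 351
    C-H: 6 × 418 = 2508
    C=C: 1 × 598 = 598
    I-I: 1 × 146 = 146
    Σ(broken) = 3603 kJ
  Bonds formed (products):
    C-C: 2 × 351 = 702
    C-H: 6 × 418 = 2508
    C-I: 2 × 246 = 492
    Σ(formed) = 3702 kJ
  ΔH_A = 3603 − 3702 = −99 kJ
Reaction B:
  Bonds broken (reactants):
    C-H: 8 × 418 = 3344
    N-H: 6 × 397 = 2382
    O=O: 3 × 516 = 1548
    Σ(broken) = 7274 kJ
  Bonds formed (products):
    C≡N: 2 × 861 = 1722
    C-H: 2 × 418 = 836
    O-H: 12 × 447 = 5364
    Σ(formed) = 7922 kJ
  ΔH_B = 7274 − 7922 = −648 kJ
ΔH_A − ΔH_B = +549 kJ, so reaction B has the more negative ΔH; |ΔH_A − ΔH_B| = 549 kJ.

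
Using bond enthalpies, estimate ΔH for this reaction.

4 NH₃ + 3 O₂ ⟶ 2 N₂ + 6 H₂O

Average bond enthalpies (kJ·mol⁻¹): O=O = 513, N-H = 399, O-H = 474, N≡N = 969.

ΔH ≈ −1299 kJ

Bonds broken (reactants):
  N-H: 12 × 399 = 4788
  O=O: 3 × 513 = 1539
  Σ(broken) = 6327 kJ
Bonds formed (products):
  N≡N: 2 × 969 = 1938
  O-H: 12 × 474 = 5688
  Σ(formed) = 7626 kJ
ΔH = Σ(broken) − Σ(formed) = 6327 − 7626 = −1299 kJ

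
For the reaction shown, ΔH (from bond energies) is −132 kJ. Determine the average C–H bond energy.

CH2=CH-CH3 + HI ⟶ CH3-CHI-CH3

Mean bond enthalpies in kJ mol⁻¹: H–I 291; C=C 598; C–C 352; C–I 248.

Let D be the C–H bond energy.
Σ(broken) = 1×352 + 6×D + 1×598 + 1×291 = 1241 + 6D
Σ(formed) = 2×352 + 7×D + 1×248 = 952 + 7D
ΔH = Σ(broken) − Σ(formed) = (1241 + 6D) − (952 + 7D) = +289 − D
Setting this equal to −132 kJ gives D = 421 kJ/mol.

D(C–H) ≈ 421 kJ/mol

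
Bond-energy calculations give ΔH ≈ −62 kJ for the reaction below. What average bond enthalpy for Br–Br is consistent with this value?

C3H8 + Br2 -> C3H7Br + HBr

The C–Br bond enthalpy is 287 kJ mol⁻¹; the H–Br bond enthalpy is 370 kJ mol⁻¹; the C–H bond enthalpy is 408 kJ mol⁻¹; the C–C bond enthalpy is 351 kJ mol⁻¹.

D(Br–Br) ≈ 187 kJ/mol

Let D be the Br–Br bond energy.
Σ(broken) = 1×D + 2×351 + 8×408 = 3966 + D
Σ(formed) = 1×287 + 2×351 + 7×408 + 1×370 = 4215
ΔH = Σ(broken) − Σ(formed) = (3966 + D) − (4215) = −249 + D
Setting this equal to −62 kJ gives D = 187 kJ/mol.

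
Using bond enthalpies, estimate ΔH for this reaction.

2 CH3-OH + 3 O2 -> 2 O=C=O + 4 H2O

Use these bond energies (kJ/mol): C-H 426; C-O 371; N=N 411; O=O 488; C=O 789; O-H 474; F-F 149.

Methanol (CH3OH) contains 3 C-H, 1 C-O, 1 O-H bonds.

ΔH ≈ −1238 kJ

Bonds broken (reactants):
  C-H: 6 × 426 = 2556
  C-O: 2 × 371 = 742
  O-H: 2 × 474 = 948
  O=O: 3 × 488 = 1464
  Σ(broken) = 5710 kJ
Bonds formed (products):
  C=O: 4 × 789 = 3156
  O-H: 8 × 474 = 3792
  Σ(formed) = 6948 kJ
ΔH = Σ(broken) − Σ(formed) = 5710 − 6948 = −1238 kJ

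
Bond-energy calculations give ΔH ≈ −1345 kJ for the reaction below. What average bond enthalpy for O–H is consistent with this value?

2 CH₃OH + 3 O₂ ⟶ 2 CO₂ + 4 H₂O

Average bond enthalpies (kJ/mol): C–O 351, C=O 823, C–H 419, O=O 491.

D(O–H) ≈ 457 kJ/mol

Let D be the O–H bond energy.
Σ(broken) = 6×419 + 2×351 + 2×D + 3×491 = 4689 + 2D
Σ(formed) = 4×823 + 8×D = 3292 + 8D
ΔH = Σ(broken) − Σ(formed) = (4689 + 2D) − (3292 + 8D) = +1397 − 6D
Setting this equal to −1345 kJ gives 6D = 2742, so D = 457 kJ/mol.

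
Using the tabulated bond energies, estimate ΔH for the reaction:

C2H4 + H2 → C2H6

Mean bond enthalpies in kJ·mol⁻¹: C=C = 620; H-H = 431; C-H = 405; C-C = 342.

ΔH ≈ −101 kJ

Bonds broken (reactants):
  C-H: 4 × 405 = 1620
  C=C: 1 × 620 = 620
  H-H: 1 × 431 = 431
  Σ(broken) = 2671 kJ
Bonds formed (products):
  C-C: 1 × 342 = 342
  C-H: 6 × 405 = 2430
  Σ(formed) = 2772 kJ
ΔH = Σ(broken) − Σ(formed) = 2671 − 2772 = −101 kJ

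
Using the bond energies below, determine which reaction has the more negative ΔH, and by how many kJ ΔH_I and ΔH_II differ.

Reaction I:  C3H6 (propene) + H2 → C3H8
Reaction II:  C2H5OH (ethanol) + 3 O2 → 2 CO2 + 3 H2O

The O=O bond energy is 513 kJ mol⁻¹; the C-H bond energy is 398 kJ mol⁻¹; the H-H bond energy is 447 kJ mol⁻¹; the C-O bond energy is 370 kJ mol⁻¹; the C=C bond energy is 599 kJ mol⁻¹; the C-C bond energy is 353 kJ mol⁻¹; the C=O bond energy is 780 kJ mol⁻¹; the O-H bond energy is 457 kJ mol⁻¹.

Reaction I:
  Bonds broken (reactants):
    C-C: 1 × 353 = 353
    C-H: 6 × 398 = 2388
    C=C: 1 × 599 = 599
    H-H: 1 × 447 = 447
    Σ(broken) = 3787 kJ
  Bonds formed (products):
    C-C: 2 × 353 = 706
    C-H: 8 × 398 = 3184
    Σ(formed) = 3890 kJ
  ΔH_I = 3787 − 3890 = −103 kJ
Reaction II:
  Bonds broken (reactants):
    C-C: 1 × 353 = 353
    C-H: 5 × 398 = 1990
    C-O: 1 × 370 = 370
    O-H: 1 × 457 = 457
    O=O: 3 × 513 = 1539
    Σ(broken) = 4709 kJ
  Bonds formed (products):
    C=O: 4 × 780 = 3120
    O-H: 6 × 457 = 2742
    Σ(formed) = 5862 kJ
  ΔH_II = 4709 − 5862 = −1153 kJ
ΔH_I − ΔH_II = +1050 kJ, so reaction II has the more negative ΔH; |ΔH_I − ΔH_II| = 1050 kJ.

Reaction II, by 1050 kJ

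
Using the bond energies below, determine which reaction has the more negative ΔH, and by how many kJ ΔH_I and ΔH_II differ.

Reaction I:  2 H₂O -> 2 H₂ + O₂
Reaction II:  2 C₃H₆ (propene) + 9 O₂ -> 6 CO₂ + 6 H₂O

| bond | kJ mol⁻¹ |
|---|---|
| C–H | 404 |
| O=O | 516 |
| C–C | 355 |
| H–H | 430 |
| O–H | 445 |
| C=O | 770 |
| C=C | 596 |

Reaction II, by 3590 kJ

Reaction I:
  Bonds broken (reactants):
    O–H: 4 × 445 = 1780
    Σ(broken) = 1780 kJ
  Bonds formed (products):
    H–H: 2 × 430 = 860
    O=O: 1 × 516 = 516
    Σ(formed) = 1376 kJ
  ΔH_I = 1780 − 1376 = +404 kJ
Reaction II:
  Bonds broken (reactants):
    C–C: 2 × 355 = 710
    C–H: 12 × 404 = 4848
    C=C: 2 × 596 = 1192
    O=O: 9 × 516 = 4644
    Σ(broken) = 11394 kJ
  Bonds formed (products):
    C=O: 12 × 770 = 9240
    O–H: 12 × 445 = 5340
    Σ(formed) = 14580 kJ
  ΔH_II = 11394 − 14580 = −3186 kJ
ΔH_I − ΔH_II = +3590 kJ, so reaction II has the more negative ΔH; |ΔH_I − ΔH_II| = 3590 kJ.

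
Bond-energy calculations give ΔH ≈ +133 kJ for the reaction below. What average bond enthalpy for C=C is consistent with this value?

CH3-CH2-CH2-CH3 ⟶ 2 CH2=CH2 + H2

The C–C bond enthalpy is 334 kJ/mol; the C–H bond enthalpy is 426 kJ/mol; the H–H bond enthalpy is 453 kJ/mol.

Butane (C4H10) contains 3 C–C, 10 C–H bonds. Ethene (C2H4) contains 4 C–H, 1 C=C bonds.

D(C=C) ≈ 634 kJ/mol

Let D be the C=C bond energy.
Σ(broken) = 3×334 + 10×426 = 5262
Σ(formed) = 8×426 + 2×D + 1×453 = 3861 + 2D
ΔH = Σ(broken) − Σ(formed) = (5262) − (3861 + 2D) = +1401 − 2D
Setting this equal to +133 kJ gives 2D = 1268, so D = 634 kJ/mol.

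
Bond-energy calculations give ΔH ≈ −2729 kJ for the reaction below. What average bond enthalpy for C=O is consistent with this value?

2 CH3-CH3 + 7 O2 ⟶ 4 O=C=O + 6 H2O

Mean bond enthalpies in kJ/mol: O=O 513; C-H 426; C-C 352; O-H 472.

Let D be the C=O bond energy.
Σ(broken) = 2×352 + 12×426 + 7×513 = 9407
Σ(formed) = 8×D + 12×472 = 5664 + 8D
ΔH = Σ(broken) − Σ(formed) = (9407) − (5664 + 8D) = +3743 − 8D
Setting this equal to −2729 kJ gives 8D = 6472, so D = 809 kJ/mol.

D(C=O) ≈ 809 kJ/mol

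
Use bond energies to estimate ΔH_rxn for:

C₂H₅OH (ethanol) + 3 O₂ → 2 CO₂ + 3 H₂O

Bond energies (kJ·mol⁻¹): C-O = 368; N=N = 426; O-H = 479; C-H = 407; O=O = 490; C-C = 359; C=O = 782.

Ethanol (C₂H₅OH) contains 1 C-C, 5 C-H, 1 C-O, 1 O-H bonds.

Bonds broken (reactants):
  C-C: 1 × 359 = 359
  C-H: 5 × 407 = 2035
  C-O: 1 × 368 = 368
  O-H: 1 × 479 = 479
  O=O: 3 × 490 = 1470
  Σ(broken) = 4711 kJ
Bonds formed (products):
  C=O: 4 × 782 = 3128
  O-H: 6 × 479 = 2874
  Σ(formed) = 6002 kJ
ΔH = Σ(broken) − Σ(formed) = 4711 − 6002 = −1291 kJ

ΔH ≈ −1291 kJ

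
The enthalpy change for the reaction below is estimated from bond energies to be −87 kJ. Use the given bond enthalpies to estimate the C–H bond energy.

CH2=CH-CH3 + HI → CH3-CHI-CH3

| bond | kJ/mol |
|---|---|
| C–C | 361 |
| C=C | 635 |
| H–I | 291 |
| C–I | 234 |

Let D be the C–H bond energy.
Σ(broken) = 1×361 + 6×D + 1×635 + 1×291 = 1287 + 6D
Σ(formed) = 2×361 + 7×D + 1×234 = 956 + 7D
ΔH = Σ(broken) − Σ(formed) = (1287 + 6D) − (956 + 7D) = +331 − D
Setting this equal to −87 kJ gives D = 418 kJ/mol.

D(C–H) ≈ 418 kJ/mol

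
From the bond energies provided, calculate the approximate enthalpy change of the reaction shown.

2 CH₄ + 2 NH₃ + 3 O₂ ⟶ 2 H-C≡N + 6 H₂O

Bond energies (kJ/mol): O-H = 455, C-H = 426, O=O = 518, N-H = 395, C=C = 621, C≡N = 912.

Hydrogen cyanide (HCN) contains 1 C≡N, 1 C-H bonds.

ΔH ≈ −804 kJ

Bonds broken (reactants):
  C-H: 8 × 426 = 3408
  N-H: 6 × 395 = 2370
  O=O: 3 × 518 = 1554
  Σ(broken) = 7332 kJ
Bonds formed (products):
  C≡N: 2 × 912 = 1824
  C-H: 2 × 426 = 852
  O-H: 12 × 455 = 5460
  Σ(formed) = 8136 kJ
ΔH = Σ(broken) − Σ(formed) = 7332 − 8136 = −804 kJ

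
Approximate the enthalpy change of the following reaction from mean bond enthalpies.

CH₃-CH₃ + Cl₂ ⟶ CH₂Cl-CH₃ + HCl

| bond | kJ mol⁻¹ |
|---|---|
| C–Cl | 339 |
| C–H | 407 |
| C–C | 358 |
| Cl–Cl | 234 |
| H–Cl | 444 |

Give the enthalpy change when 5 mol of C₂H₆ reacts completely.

Bonds broken (reactants):
  C–C: 1 × 358 = 358
  C–H: 6 × 407 = 2442
  Cl–Cl: 1 × 234 = 234
  Σ(broken) = 3034 kJ
Bonds formed (products):
  C–C: 1 × 358 = 358
  C–Cl: 1 × 339 = 339
  C–H: 5 × 407 = 2035
  H–Cl: 1 × 444 = 444
  Σ(formed) = 3176 kJ
ΔH = Σ(broken) − Σ(formed) = 3034 − 3176 = −142 kJ
For 5× the reaction as written: 5 × (−142) = −710 kJ

ΔH = −710 kJ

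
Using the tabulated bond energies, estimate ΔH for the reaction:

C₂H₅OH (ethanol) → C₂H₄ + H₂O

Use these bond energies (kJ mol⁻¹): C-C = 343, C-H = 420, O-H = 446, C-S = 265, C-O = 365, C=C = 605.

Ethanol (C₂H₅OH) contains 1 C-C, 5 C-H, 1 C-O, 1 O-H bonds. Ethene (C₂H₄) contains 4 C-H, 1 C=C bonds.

ΔH ≈ +77 kJ

Bonds broken (reactants):
  C-C: 1 × 343 = 343
  C-H: 5 × 420 = 2100
  C-O: 1 × 365 = 365
  O-H: 1 × 446 = 446
  Σ(broken) = 3254 kJ
Bonds formed (products):
  C-H: 4 × 420 = 1680
  C=C: 1 × 605 = 605
  O-H: 2 × 446 = 892
  Σ(formed) = 3177 kJ
ΔH = Σ(broken) − Σ(formed) = 3254 − 3177 = +77 kJ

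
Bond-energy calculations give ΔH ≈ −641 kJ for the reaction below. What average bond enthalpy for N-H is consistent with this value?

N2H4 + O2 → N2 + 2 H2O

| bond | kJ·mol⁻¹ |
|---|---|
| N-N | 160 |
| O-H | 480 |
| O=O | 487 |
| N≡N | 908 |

Let D be the N-H bond energy.
Σ(broken) = 4×D + 1×160 + 1×487 = 647 + 4D
Σ(formed) = 1×908 + 4×480 = 2828
ΔH = Σ(broken) − Σ(formed) = (647 + 4D) − (2828) = −2181 + 4D
Setting this equal to −641 kJ gives 4D = 1540, so D = 385 kJ/mol.

D(N-H) ≈ 385 kJ/mol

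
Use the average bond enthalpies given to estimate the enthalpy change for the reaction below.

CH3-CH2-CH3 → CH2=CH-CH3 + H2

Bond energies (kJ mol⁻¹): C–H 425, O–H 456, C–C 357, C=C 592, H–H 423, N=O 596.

ΔH ≈ +192 kJ

Bonds broken (reactants):
  C–C: 2 × 357 = 714
  C–H: 8 × 425 = 3400
  Σ(broken) = 4114 kJ
Bonds formed (products):
  C–C: 1 × 357 = 357
  C–H: 6 × 425 = 2550
  C=C: 1 × 592 = 592
  H–H: 1 × 423 = 423
  Σ(formed) = 3922 kJ
ΔH = Σ(broken) − Σ(formed) = 4114 − 3922 = +192 kJ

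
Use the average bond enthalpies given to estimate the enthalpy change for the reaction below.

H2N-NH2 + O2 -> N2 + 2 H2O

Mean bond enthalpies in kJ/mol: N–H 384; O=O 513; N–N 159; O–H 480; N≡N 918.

Bonds broken (reactants):
  N–H: 4 × 384 = 1536
  N–N: 1 × 159 = 159
  O=O: 1 × 513 = 513
  Σ(broken) = 2208 kJ
Bonds formed (products):
  N≡N: 1 × 918 = 918
  O–H: 4 × 480 = 1920
  Σ(formed) = 2838 kJ
ΔH = Σ(broken) − Σ(formed) = 2208 − 2838 = −630 kJ

ΔH ≈ −630 kJ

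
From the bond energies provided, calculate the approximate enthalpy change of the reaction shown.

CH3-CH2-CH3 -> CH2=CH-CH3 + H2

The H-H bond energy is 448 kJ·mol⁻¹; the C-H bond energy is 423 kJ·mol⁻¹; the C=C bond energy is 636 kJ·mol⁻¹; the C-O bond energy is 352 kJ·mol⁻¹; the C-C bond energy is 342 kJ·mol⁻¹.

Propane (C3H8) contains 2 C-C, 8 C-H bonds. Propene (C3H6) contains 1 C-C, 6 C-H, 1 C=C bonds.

ΔH ≈ +104 kJ

Bonds broken (reactants):
  C-C: 2 × 342 = 684
  C-H: 8 × 423 = 3384
  Σ(broken) = 4068 kJ
Bonds formed (products):
  C-C: 1 × 342 = 342
  C-H: 6 × 423 = 2538
  C=C: 1 × 636 = 636
  H-H: 1 × 448 = 448
  Σ(formed) = 3964 kJ
ΔH = Σ(broken) − Σ(formed) = 4068 − 3964 = +104 kJ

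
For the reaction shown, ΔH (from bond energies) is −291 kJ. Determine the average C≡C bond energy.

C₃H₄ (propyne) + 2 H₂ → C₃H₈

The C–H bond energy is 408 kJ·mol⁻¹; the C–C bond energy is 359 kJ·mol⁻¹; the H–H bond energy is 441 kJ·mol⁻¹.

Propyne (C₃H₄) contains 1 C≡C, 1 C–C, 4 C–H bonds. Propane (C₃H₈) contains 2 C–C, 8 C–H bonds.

Let D be the C≡C bond energy.
Σ(broken) = 1×D + 1×359 + 4×408 + 2×441 = 2873 + D
Σ(formed) = 2×359 + 8×408 = 3982
ΔH = Σ(broken) − Σ(formed) = (2873 + D) − (3982) = −1109 + D
Setting this equal to −291 kJ gives D = 818 kJ/mol.

D(C≡C) ≈ 818 kJ/mol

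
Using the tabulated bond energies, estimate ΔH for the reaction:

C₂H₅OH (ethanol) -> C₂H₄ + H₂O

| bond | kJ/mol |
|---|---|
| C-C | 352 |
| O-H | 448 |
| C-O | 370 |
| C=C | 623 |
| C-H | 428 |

Bonds broken (reactants):
  C-C: 1 × 352 = 352
  C-H: 5 × 428 = 2140
  C-O: 1 × 370 = 370
  O-H: 1 × 448 = 448
  Σ(broken) = 3310 kJ
Bonds formed (products):
  C-H: 4 × 428 = 1712
  C=C: 1 × 623 = 623
  O-H: 2 × 448 = 896
  Σ(formed) = 3231 kJ
ΔH = Σ(broken) − Σ(formed) = 3310 − 3231 = +79 kJ

ΔH ≈ +79 kJ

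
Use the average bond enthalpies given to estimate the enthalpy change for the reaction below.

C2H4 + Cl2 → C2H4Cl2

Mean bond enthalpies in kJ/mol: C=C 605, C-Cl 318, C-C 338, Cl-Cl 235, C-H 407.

ΔH ≈ −134 kJ

Bonds broken (reactants):
  C-H: 4 × 407 = 1628
  C=C: 1 × 605 = 605
  Cl-Cl: 1 × 235 = 235
  Σ(broken) = 2468 kJ
Bonds formed (products):
  C-C: 1 × 338 = 338
  C-Cl: 2 × 318 = 636
  C-H: 4 × 407 = 1628
  Σ(formed) = 2602 kJ
ΔH = Σ(broken) − Σ(formed) = 2468 − 2602 = −134 kJ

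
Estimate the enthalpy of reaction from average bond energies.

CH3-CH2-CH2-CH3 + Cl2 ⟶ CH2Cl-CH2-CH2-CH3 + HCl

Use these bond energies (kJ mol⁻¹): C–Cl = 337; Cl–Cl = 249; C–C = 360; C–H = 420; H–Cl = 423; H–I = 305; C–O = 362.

ΔH ≈ −91 kJ

Bonds broken (reactants):
  C–C: 3 × 360 = 1080
  C–H: 10 × 420 = 4200
  Cl–Cl: 1 × 249 = 249
  Σ(broken) = 5529 kJ
Bonds formed (products):
  C–C: 3 × 360 = 1080
  C–Cl: 1 × 337 = 337
  C–H: 9 × 420 = 3780
  H–Cl: 1 × 423 = 423
  Σ(formed) = 5620 kJ
ΔH = Σ(broken) − Σ(formed) = 5529 − 5620 = −91 kJ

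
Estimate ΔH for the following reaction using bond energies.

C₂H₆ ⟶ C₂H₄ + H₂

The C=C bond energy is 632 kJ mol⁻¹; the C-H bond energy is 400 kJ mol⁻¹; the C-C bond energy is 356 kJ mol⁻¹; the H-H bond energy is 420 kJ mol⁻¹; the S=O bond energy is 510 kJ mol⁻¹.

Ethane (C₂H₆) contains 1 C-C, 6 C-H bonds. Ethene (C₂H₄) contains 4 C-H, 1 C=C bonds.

Bonds broken (reactants):
  C-C: 1 × 356 = 356
  C-H: 6 × 400 = 2400
  Σ(broken) = 2756 kJ
Bonds formed (products):
  C-H: 4 × 400 = 1600
  C=C: 1 × 632 = 632
  H-H: 1 × 420 = 420
  Σ(formed) = 2652 kJ
ΔH = Σ(broken) − Σ(formed) = 2756 − 2652 = +104 kJ

ΔH ≈ +104 kJ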